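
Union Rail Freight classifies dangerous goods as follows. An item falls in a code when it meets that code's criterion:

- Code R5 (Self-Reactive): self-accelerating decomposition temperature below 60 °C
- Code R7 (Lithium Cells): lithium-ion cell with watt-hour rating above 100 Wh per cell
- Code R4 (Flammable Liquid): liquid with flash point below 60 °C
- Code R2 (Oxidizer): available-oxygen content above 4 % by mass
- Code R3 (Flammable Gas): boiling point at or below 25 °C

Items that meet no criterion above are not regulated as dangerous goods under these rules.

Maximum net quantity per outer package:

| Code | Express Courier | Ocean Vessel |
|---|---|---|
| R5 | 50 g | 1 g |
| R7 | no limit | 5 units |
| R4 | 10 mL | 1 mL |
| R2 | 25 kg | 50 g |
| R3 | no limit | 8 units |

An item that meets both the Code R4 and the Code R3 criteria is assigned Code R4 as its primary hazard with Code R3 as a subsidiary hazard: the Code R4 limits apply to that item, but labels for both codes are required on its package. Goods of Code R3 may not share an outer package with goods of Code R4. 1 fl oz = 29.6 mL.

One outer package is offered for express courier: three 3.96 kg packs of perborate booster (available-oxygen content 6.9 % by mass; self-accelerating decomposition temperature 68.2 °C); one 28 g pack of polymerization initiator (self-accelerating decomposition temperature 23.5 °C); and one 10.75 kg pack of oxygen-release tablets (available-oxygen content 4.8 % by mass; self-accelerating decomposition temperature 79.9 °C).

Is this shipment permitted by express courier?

Yes

The perborate booster has available-oxygen content 6.9 % by mass, which is > 4 % by mass, so it is Code R2 (Oxidizer).
The polymerization initiator has self-accelerating decomposition temperature 23.5 °C, which is < 60 °C, so it is Code R5 (Self-Reactive).
Available-oxygen content 4.8 % by mass meets the Code R2 criterion (Oxidizer), so the oxygen-release tablets are Code R2.
Code R2 net quantity: (three 3.96 kg packs = 11.88 kg) + 10.75 kg = 22.63 kg.
22.63 kg ≤ 25 kg (express courier limit, Code R2) — within limit.
Code R5 quantity: 28 g.
28 g ≤ 50 g (express courier limit, Code R5) — within limit.
The segregation rule (Code R3 with Code R4) does not apply to Code R2 with Code R5.
Every hazard code is within its express courier limit and no segregation rule is violated.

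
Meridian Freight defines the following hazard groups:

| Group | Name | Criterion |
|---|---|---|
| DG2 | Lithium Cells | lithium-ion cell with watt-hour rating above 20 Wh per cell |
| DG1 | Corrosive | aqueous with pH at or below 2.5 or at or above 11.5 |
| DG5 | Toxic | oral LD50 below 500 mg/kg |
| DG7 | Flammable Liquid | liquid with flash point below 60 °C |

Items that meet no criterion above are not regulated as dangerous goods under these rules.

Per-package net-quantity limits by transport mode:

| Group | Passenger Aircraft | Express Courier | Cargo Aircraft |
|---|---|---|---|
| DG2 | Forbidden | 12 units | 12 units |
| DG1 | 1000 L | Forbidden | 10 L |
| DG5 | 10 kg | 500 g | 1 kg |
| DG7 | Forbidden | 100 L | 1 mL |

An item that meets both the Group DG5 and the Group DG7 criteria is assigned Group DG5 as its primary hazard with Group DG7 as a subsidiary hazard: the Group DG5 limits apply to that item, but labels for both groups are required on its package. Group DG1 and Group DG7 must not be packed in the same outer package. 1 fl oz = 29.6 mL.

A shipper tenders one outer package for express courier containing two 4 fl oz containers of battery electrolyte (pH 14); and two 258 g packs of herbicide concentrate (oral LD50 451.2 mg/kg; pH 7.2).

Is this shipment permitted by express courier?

No

The battery electrolyte has pH 14, which is ≥ 11.5, so it is Group DG1 (Corrosive).
Herbicide concentrate: oral LD50 451.2 mg/kg < 500 mg/kg → Group DG5 (Toxic).
Group DG1 quantity: two 4 fl oz containers = 236.8 mL.
Group DG1 is Forbidden by express courier.
Group DG5 quantity: two 258 g packs = 516 g.
516 g exceeds the express courier limit of 500 g for Group DG5.
The segregation rule (Group DG1 with Group DG7) does not apply to Group DG1 with Group DG5.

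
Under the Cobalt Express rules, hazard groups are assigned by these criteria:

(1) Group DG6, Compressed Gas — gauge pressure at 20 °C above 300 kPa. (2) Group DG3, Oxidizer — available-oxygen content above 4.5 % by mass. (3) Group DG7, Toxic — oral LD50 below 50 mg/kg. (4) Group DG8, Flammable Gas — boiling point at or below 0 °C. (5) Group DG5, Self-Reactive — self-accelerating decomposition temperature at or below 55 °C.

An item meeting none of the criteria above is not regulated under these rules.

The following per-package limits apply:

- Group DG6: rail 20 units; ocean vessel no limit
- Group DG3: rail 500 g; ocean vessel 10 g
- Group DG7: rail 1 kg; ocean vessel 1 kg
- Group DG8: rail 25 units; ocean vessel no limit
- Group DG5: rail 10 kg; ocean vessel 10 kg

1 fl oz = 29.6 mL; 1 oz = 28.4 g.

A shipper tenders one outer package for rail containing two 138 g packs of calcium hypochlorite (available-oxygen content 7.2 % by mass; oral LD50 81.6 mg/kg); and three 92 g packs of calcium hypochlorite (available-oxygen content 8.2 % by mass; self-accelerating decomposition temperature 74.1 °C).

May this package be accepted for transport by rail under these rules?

With available-oxygen content 7.2 % by mass (> 4.5 % by mass), the calcium hypochlorite falls in Group DG3.
The calcium hypochlorite has available-oxygen content 8.2 % by mass, which is > 4.5 % by mass, so it is Group DG3 (Oxidizer).
Total Group DG3: (two 138 g packs = 276 g) + (three 92 g packs = 276 g) = 552 g.
That exceeds the Group DG3 rail limit of 500 g.

No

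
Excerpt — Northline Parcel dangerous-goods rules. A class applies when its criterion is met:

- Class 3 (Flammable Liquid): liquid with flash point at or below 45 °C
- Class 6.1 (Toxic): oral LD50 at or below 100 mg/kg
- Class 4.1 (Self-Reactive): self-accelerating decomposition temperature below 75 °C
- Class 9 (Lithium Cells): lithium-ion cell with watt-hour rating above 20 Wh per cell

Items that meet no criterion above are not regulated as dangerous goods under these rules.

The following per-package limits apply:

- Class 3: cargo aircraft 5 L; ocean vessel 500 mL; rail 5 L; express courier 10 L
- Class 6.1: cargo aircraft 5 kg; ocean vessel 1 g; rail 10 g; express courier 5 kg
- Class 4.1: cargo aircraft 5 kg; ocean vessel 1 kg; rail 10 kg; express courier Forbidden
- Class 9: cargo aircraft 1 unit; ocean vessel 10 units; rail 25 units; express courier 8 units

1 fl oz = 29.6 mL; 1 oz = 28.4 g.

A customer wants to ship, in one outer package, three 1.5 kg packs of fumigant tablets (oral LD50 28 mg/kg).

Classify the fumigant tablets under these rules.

Fumigant tablets: oral LD50 28 mg/kg ≤ 100 mg/kg → Class 6.1 (Toxic).

Class 6.1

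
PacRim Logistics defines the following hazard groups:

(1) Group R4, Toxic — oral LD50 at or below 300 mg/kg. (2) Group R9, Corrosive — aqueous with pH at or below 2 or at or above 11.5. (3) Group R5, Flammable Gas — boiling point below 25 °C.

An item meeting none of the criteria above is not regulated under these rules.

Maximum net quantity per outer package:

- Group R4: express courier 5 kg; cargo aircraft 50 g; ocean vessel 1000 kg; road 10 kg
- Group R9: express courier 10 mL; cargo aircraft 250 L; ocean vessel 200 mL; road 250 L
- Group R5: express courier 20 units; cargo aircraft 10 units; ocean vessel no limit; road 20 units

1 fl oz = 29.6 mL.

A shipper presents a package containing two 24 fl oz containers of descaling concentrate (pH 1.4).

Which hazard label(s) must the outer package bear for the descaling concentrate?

pH 1.4 meets the Group R9 criterion (Corrosive), so the descaling concentrate is Group R9.
Only the Group R9 label is required.

Group R9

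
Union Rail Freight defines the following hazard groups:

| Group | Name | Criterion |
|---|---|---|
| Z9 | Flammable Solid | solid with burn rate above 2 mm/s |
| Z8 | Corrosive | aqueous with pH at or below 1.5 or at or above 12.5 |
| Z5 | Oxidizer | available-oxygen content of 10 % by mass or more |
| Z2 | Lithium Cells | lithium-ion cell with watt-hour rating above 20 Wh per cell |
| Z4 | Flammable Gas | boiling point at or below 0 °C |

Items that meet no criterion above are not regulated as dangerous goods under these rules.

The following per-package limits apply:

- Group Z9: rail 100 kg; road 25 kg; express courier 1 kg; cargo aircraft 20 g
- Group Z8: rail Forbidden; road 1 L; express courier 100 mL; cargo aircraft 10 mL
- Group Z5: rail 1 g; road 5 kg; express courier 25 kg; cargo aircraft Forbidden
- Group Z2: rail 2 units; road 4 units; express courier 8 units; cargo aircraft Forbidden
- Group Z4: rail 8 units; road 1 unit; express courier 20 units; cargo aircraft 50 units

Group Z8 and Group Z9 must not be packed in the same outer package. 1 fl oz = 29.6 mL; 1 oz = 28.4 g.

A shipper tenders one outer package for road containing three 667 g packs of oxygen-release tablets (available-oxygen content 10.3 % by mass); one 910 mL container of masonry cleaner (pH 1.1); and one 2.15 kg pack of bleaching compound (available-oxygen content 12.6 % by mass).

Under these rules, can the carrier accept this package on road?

Yes

Available-oxygen content 10.3 % by mass meets the Group Z5 criterion (Oxidizer), so the oxygen-release tablets are Group Z5.
With pH 1.1 (≤ 1.5), the masonry cleaner falls in Group Z8.
The bleaching compound has available-oxygen content 12.6 % by mass, which is ≥ 10 % by mass, so it is Group Z5 (Oxidizer).
Group Z8 quantity: 910 mL.
910 mL is within the road limit of 1 L for Group Z8.
Total Group Z5: (three 667 g packs = 2.001 kg) + 2.15 kg = 4.151 kg.
4.151 kg is within the road limit of 5 kg for Group Z5.
The segregation rule (Group Z8 with Group Z9) does not apply to Group Z8 with Group Z5.
Every hazard group is within its road limit and no segregation rule is violated.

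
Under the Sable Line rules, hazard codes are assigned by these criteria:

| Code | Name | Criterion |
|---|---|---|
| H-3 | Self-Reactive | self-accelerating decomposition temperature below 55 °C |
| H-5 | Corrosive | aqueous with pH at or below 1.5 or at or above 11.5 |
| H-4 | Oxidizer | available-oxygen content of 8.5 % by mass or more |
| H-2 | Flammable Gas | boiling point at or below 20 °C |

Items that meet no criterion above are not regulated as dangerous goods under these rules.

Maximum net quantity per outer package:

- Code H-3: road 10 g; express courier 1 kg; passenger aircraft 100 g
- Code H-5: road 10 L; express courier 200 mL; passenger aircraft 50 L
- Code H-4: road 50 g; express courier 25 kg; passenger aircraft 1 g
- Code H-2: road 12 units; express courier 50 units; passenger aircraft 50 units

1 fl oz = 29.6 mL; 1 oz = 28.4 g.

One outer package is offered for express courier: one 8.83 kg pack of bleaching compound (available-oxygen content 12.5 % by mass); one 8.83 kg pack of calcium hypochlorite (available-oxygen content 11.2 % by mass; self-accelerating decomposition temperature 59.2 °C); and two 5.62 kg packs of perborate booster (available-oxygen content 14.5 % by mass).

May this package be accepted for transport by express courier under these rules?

No

With available-oxygen content 12.5 % by mass (≥ 8.5 % by mass), the bleaching compound falls in Code H-4.
The calcium hypochlorite has available-oxygen content 11.2 % by mass, which is ≥ 8.5 % by mass, so it is Code H-4 (Oxidizer).
With available-oxygen content 14.5 % by mass (≥ 8.5 % by mass), the perborate booster falls in Code H-4.
Total Code H-4: 8.83 kg + 8.83 kg + (two 5.62 kg packs = 11.24 kg) = 28.9 kg.
28.9 kg exceeds the express courier limit of 25 kg for Code H-4.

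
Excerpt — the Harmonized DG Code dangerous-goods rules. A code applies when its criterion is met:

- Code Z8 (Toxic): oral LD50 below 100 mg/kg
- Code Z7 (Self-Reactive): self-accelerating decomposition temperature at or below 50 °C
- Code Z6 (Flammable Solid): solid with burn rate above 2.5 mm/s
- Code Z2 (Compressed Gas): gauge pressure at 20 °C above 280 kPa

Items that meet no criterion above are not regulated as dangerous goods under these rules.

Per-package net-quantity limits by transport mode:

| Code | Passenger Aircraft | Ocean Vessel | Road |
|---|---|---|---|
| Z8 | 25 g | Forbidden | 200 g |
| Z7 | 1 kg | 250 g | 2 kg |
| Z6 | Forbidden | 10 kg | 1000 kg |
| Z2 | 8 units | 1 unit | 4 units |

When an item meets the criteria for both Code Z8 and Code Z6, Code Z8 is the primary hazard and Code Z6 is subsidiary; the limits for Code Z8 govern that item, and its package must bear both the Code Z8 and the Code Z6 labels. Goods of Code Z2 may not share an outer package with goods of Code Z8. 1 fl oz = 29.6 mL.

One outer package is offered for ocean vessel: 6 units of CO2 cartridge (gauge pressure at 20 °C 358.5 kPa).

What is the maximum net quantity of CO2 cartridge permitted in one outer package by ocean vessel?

CO2 cartridge: gauge pressure at 20 °C 358.5 kPa > 280 kPa → Code Z2 (Compressed Gas).
The ocean vessel limit for Code Z2 is 1 unit.

1 unit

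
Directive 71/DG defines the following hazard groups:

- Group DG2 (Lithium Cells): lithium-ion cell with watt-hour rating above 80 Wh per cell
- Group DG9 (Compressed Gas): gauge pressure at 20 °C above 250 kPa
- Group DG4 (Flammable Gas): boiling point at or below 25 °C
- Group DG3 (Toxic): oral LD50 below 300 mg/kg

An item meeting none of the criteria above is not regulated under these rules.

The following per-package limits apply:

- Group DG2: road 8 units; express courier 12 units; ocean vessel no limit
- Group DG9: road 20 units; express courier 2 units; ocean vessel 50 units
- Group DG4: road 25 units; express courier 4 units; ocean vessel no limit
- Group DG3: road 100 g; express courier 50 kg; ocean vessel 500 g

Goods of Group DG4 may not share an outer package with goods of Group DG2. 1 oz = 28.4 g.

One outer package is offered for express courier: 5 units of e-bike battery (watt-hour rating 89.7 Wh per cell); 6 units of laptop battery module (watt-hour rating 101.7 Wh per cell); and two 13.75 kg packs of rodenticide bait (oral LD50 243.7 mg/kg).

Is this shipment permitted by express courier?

With watt-hour rating 89.7 Wh per cell (> 80 Wh per cell), the e-bike battery falls in Group DG2.
With watt-hour rating 101.7 Wh per cell (> 80 Wh per cell), the laptop battery module falls in Group DG2.
Rodenticide bait: oral LD50 243.7 mg/kg < 300 mg/kg → Group DG3 (Toxic).
Group DG2 net quantity: 5 units + 6 units = 11 units.
That is within the Group DG2 express courier limit of 12 units.
Group DG3 quantity: two 13.75 kg packs = 27.5 kg.
That is within the Group DG3 express courier limit of 50 kg.
The segregation rule (Group DG4 with Group DG2) does not apply to Group DG2 with Group DG3.
Every hazard group is within its express courier limit and no segregation rule is violated.

Yes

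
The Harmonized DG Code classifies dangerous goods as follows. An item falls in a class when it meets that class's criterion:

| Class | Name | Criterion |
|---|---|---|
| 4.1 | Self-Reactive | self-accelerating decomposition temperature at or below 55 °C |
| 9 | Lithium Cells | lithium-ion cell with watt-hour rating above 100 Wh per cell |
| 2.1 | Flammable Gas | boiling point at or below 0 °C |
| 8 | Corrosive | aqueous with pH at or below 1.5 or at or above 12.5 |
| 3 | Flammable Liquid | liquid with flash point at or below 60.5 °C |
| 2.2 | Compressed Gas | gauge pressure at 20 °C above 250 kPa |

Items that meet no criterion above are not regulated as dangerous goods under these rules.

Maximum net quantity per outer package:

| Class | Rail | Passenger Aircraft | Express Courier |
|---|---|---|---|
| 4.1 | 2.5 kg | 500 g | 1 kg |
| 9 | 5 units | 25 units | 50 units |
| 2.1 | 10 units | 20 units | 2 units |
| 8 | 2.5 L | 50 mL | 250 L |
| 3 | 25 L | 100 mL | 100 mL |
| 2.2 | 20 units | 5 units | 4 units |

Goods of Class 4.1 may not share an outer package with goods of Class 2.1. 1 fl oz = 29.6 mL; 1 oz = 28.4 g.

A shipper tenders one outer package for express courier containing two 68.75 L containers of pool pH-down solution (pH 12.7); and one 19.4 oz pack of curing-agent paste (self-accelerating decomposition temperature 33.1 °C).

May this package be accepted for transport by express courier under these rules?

Yes

pH 12.7 meets the Class 8 criterion (Corrosive), so the pool pH-down solution is Class 8.
The curing-agent paste has self-accelerating decomposition temperature 33.1 °C, which is ≤ 55 °C, so it is Class 4.1 (Self-Reactive).
Class 4.1 quantity: one 19.4 oz pack = 550.96 g.
550.96 g is within the express courier limit of 1 kg for Class 4.1.
Class 8 quantity: two 68.75 L containers = 137.5 L.
That is within the Class 8 express courier limit of 250 L.
The segregation rule (Class 4.1 with Class 2.1) does not apply to Class 4.1 with Class 8.
Every hazard class is within its express courier limit and no segregation rule is violated.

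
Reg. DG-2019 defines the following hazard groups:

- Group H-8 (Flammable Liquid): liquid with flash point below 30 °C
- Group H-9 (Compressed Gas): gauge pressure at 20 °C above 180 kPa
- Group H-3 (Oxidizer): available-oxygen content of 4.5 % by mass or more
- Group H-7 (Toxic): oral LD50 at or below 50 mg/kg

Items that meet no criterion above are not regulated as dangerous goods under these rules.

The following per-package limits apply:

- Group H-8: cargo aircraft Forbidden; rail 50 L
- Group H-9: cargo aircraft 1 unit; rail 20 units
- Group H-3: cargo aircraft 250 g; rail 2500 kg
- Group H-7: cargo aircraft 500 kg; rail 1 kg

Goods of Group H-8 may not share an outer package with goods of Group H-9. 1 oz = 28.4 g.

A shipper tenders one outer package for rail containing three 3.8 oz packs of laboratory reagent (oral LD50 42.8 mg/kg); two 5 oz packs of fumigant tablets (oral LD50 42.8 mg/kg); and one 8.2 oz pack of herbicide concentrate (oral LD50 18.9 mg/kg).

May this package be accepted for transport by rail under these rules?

Yes

The laboratory reagent has oral LD50 42.8 mg/kg, which is ≤ 50 mg/kg, so it is Group H-7 (Toxic).
Oral LD50 42.8 mg/kg meets the Group H-7 criterion (Toxic), so the fumigant tablets are Group H-7.
With oral LD50 18.9 mg/kg (≤ 50 mg/kg), the herbicide concentrate falls in Group H-7.
Total Group H-7: (three 3.8 oz packs = 323.76 g) + (two 5 oz packs = 284 g) + (one 8.2 oz pack = 232.88 g) = 840.64 g.
That is within the Group H-7 rail limit of 1 kg.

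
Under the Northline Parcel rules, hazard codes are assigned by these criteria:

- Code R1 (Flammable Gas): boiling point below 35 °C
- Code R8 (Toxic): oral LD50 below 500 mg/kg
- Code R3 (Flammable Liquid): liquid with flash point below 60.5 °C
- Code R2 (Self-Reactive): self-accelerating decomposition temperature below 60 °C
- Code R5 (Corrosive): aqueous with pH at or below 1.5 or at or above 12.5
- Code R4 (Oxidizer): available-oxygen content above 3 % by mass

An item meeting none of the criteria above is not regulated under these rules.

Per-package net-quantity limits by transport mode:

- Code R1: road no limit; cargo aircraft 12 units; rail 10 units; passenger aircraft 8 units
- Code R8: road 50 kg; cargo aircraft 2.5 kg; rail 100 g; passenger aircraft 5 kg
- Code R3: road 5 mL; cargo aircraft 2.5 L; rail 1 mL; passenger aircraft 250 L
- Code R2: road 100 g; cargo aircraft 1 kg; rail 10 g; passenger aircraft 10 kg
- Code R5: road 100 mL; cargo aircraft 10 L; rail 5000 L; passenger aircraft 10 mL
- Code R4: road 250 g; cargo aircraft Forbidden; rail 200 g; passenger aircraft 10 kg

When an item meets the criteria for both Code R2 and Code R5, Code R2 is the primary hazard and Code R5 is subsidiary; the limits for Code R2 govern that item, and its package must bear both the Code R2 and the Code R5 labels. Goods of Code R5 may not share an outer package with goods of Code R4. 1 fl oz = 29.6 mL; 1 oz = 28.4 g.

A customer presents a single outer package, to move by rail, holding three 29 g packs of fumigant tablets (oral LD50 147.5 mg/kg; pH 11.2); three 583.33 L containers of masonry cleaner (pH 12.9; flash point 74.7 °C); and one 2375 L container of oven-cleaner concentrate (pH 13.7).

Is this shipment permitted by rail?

Fumigant tablets: oral LD50 147.5 mg/kg < 500 mg/kg → Code R8 (Toxic).
The masonry cleaner has pH 12.9, which is ≥ 12.5, so it is Code R5 (Corrosive).
The oven-cleaner concentrate has pH 13.7, which is ≥ 12.5, so it is Code R5 (Corrosive).
Code R8 quantity: three 29 g packs = 87 g.
87 g is within the rail limit of 100 g for Code R8.
Code R5 net quantity: (three 583.33 L containers = 1749.99 L) + 2375 L = 4124.99 L.
4124.99 L ≤ 5000 L (rail limit, Code R5) — within limit.
The segregation rule (Code R5 with Code R4) does not apply to Code R8 with Code R5.
Every hazard code is within its rail limit and no segregation rule is violated.

Yes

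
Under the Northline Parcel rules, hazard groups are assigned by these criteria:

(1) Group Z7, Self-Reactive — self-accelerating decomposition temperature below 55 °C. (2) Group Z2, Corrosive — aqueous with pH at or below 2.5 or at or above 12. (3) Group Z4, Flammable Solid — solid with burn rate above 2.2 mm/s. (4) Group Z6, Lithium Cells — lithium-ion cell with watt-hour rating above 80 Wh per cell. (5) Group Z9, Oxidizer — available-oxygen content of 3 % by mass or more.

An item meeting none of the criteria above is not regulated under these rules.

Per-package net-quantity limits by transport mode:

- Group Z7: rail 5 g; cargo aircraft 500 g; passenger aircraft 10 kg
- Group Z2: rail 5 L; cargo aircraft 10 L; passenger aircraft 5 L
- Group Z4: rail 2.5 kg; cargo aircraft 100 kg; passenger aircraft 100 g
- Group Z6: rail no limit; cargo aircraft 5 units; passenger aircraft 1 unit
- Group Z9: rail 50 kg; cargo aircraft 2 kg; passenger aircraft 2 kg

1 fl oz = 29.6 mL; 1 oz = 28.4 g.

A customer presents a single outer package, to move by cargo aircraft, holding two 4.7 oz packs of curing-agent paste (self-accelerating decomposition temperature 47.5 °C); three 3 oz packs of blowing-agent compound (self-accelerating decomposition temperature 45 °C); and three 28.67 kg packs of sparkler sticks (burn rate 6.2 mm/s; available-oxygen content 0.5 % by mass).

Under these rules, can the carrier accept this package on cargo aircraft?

With self-accelerating decomposition temperature 47.5 °C (< 55 °C), the curing-agent paste falls in Group Z7.
Self-accelerating decomposition temperature 45 °C meets the Group Z7 criterion (Self-Reactive), so the blowing-agent compound is Group Z7.
Sparkler sticks: burn rate 6.2 mm/s > 2.2 mm/s → Group Z4 (Flammable Solid).
Group Z7 net quantity: (two 4.7 oz packs = 266.96 g) + (three 3 oz packs = 255.6 g) = 522.56 g.
522.56 g > 500 g (cargo aircraft limit, Group Z7) — over the limit.
Group Z4 quantity: three 28.67 kg packs = 86.01 kg.
86.01 kg ≤ 100 kg (cargo aircraft limit, Group Z4) — within limit.

No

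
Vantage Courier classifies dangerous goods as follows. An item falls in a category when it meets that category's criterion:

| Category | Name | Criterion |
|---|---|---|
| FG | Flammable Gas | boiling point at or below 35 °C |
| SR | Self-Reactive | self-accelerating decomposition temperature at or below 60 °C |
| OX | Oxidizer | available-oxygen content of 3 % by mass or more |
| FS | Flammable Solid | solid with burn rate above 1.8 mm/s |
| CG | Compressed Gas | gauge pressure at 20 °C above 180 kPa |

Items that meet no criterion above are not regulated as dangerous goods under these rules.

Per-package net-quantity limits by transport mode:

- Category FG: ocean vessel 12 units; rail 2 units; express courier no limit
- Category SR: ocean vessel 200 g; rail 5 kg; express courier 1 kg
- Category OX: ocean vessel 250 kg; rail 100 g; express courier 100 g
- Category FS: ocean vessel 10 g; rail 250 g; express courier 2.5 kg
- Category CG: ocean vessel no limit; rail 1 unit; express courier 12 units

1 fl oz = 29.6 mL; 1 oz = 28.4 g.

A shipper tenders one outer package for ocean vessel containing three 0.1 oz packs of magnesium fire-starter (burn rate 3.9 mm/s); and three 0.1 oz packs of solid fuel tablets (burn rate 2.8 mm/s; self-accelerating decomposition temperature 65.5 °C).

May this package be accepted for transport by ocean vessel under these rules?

No

Burn rate 3.9 mm/s meets the Category FS criterion (Flammable Solid), so the magnesium fire-starter is Category FS.
Burn rate 2.8 mm/s meets the Category FS criterion (Flammable Solid), so the solid fuel tablets are Category FS.
Total Category FS: (three 0.1 oz packs = 8.52 g) + (three 0.1 oz packs = 8.52 g) = 17.04 g.
17.04 g exceeds the ocean vessel limit of 10 g for Category FS.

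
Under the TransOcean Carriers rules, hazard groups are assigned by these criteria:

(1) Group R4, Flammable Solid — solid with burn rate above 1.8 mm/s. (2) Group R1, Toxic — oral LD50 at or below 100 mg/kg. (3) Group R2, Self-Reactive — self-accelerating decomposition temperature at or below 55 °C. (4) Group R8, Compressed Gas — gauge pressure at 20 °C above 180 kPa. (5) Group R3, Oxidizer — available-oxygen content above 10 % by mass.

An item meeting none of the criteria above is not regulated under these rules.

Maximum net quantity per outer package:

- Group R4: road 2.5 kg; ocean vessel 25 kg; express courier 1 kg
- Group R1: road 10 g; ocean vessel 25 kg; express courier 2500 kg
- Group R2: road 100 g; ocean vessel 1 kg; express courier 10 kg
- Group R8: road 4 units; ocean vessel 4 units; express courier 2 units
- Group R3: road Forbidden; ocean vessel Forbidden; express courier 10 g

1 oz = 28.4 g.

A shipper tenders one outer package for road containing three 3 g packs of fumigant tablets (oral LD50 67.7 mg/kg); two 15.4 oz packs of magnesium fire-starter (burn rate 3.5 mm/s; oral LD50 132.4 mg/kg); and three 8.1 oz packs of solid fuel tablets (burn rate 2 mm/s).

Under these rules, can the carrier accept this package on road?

Yes

Oral LD50 67.7 mg/kg meets the Group R1 criterion (Toxic), so the fumigant tablets are Group R1.
Burn rate 3.5 mm/s meets the Group R4 criterion (Flammable Solid), so the magnesium fire-starter is Group R4.
Burn rate 2 mm/s meets the Group R4 criterion (Flammable Solid), so the solid fuel tablets are Group R4.
Group R1 quantity: three 3 g packs = 9 g.
9 g is within the road limit of 10 g for Group R1.
Group R4 net quantity: (two 15.4 oz packs = 874.72 g) + (three 8.1 oz packs = 690.12 g) = 1564.84 g.
That is within the Group R4 road limit of 2.5 kg.
Every hazard group is within its road limit and no segregation rule is violated.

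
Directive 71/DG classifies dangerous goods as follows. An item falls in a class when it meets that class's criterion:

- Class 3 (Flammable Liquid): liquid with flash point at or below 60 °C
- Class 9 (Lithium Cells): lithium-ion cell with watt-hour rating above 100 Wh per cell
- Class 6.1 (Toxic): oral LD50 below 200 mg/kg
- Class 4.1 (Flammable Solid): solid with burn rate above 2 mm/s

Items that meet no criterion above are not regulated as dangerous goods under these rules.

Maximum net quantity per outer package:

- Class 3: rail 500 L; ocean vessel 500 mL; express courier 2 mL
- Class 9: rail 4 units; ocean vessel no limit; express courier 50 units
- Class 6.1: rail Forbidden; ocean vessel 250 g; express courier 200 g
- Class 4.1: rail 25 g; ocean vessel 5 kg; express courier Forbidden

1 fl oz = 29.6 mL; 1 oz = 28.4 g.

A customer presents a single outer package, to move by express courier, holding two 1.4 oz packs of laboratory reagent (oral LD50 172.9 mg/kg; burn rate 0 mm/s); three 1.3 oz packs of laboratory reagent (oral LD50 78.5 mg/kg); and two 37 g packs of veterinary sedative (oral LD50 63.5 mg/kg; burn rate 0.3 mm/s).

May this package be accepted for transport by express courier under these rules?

No

With oral LD50 172.9 mg/kg (< 200 mg/kg), the laboratory reagent falls in Class 6.1.
With oral LD50 78.5 mg/kg (< 200 mg/kg), the laboratory reagent falls in Class 6.1.
Oral LD50 63.5 mg/kg meets the Class 6.1 criterion (Toxic), so the veterinary sedative is Class 6.1.
Total Class 6.1: (two 1.4 oz packs = 79.52 g) + (three 1.3 oz packs = 110.76 g) + (two 37 g packs = 74 g) = 264.28 g.
264.28 g > 200 g (express courier limit, Class 6.1) — over the limit.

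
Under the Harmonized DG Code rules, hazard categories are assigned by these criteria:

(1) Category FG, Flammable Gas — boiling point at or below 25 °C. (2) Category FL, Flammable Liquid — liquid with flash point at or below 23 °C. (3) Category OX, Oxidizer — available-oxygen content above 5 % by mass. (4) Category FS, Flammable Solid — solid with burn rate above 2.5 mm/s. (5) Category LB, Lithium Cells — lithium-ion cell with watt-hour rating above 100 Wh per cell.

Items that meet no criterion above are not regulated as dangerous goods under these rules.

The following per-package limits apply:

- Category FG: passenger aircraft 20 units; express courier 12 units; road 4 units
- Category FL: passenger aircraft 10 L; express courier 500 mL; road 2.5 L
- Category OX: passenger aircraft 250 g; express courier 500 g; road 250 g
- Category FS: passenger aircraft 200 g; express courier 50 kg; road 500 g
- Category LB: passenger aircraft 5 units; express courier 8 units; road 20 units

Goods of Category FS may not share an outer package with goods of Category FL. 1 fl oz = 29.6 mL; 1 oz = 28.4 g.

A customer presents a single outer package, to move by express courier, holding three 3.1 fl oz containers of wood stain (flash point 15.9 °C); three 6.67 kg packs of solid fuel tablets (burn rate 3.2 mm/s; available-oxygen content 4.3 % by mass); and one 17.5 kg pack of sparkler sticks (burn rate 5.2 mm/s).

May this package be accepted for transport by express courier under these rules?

No

The wood stain has flash point 15.9 °C, which is ≤ 23 °C, so it is Category FL (Flammable Liquid).
The solid fuel tablets have burn rate 3.2 mm/s, which is > 2.5 mm/s, so they are Category FS (Flammable Solid).
The sparkler sticks have burn rate 5.2 mm/s, which is > 2.5 mm/s, so they are Category FS (Flammable Solid).
Total Category FS: (three 6.67 kg packs = 20.01 kg) + 17.5 kg = 37.51 kg.
37.51 kg ≤ 50 kg (express courier limit, Category FS) — within limit.
Category FL quantity: three 3.1 fl oz containers = 275.28 mL.
275.28 mL is within the express courier limit of 500 mL for Category FL.
Category FS and Category FL may not share an outer package.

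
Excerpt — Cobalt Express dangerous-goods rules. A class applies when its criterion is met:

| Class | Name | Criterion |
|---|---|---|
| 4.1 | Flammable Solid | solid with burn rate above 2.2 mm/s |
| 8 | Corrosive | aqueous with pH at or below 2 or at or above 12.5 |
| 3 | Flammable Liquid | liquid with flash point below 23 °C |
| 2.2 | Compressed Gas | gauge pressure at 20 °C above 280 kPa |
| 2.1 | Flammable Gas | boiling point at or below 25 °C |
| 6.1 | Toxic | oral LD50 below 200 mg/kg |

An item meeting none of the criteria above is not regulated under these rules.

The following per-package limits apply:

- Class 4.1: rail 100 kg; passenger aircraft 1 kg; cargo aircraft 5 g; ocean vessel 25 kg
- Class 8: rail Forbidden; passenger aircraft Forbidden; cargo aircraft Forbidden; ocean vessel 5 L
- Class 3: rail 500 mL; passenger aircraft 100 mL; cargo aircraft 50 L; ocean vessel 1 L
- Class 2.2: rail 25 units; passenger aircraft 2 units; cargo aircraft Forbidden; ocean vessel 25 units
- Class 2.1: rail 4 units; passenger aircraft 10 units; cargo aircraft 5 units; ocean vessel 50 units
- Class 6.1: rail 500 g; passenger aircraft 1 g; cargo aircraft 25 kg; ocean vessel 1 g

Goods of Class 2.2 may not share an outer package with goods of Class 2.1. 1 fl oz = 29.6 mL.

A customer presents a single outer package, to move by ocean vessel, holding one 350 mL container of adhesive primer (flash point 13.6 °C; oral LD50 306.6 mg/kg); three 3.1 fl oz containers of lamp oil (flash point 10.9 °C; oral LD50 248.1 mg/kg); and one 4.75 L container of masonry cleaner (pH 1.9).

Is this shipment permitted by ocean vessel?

Yes

Adhesive primer: flash point 13.6 °C < 23 °C → Class 3 (Flammable Liquid).
Lamp oil: flash point 10.9 °C < 23 °C → Class 3 (Flammable Liquid).
The masonry cleaner has pH 1.9, which is ≤ 2, so it is Class 8 (Corrosive).
Class 8 quantity: 4.75 L.
4.75 L ≤ 5 L (ocean vessel limit, Class 8) — within limit.
Class 3 net quantity: 350 mL + (three 3.1 fl oz containers = 275.28 mL) = 625.28 mL.
That is within the Class 3 ocean vessel limit of 1 L.
The segregation rule (Class 2.2 with Class 2.1) does not apply to Class 8 with Class 3.
Every hazard class is within its ocean vessel limit and no segregation rule is violated.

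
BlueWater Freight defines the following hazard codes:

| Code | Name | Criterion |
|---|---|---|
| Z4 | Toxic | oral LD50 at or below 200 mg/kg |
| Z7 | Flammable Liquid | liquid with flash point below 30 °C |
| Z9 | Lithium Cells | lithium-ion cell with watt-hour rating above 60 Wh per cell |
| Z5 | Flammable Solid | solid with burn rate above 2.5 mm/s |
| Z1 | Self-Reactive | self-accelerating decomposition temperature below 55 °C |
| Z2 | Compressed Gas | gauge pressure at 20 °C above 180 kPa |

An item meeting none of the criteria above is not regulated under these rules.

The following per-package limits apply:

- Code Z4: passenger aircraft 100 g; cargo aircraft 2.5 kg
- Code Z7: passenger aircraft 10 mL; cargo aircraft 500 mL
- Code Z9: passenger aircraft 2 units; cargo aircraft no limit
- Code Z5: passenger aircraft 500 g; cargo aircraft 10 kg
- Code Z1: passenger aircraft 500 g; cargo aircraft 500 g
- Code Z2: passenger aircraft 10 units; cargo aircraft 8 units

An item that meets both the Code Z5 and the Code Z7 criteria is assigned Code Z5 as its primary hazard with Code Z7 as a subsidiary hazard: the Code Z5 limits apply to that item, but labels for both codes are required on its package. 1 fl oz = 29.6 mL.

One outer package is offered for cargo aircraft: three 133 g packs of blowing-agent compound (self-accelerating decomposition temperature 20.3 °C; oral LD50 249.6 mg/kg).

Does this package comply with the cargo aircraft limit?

Yes

Self-accelerating decomposition temperature 20.3 °C meets the Code Z1 criterion (Self-Reactive), so the blowing-agent compound is Code Z1.
Code Z1 quantity: three 133 g packs = 399 g.
399 g ≤ 500 g (cargo aircraft limit, Code Z1) — within limit.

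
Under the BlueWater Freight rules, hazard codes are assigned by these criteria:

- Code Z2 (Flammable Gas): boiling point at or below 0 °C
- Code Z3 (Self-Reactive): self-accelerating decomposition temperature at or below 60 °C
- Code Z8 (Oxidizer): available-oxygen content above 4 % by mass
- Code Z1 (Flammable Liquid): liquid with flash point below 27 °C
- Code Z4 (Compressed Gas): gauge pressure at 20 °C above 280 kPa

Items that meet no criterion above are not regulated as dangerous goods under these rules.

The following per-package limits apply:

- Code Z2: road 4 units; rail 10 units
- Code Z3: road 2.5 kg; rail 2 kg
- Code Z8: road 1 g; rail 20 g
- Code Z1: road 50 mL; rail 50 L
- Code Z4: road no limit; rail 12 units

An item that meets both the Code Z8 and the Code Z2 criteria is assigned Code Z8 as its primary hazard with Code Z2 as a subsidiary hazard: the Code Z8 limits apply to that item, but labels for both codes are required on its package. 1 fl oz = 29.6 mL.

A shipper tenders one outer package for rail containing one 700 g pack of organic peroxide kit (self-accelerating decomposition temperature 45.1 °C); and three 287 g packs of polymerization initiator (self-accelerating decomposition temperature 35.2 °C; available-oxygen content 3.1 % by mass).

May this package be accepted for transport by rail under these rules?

The organic peroxide kit has self-accelerating decomposition temperature 45.1 °C, which is ≤ 60 °C, so it is Code Z3 (Self-Reactive).
With self-accelerating decomposition temperature 35.2 °C (≤ 60 °C), the polymerization initiator falls in Code Z3.
Code Z3 net quantity: 700 g + (three 287 g packs = 861 g) = 1.561 kg.
That is within the Code Z3 rail limit of 2 kg.

Yes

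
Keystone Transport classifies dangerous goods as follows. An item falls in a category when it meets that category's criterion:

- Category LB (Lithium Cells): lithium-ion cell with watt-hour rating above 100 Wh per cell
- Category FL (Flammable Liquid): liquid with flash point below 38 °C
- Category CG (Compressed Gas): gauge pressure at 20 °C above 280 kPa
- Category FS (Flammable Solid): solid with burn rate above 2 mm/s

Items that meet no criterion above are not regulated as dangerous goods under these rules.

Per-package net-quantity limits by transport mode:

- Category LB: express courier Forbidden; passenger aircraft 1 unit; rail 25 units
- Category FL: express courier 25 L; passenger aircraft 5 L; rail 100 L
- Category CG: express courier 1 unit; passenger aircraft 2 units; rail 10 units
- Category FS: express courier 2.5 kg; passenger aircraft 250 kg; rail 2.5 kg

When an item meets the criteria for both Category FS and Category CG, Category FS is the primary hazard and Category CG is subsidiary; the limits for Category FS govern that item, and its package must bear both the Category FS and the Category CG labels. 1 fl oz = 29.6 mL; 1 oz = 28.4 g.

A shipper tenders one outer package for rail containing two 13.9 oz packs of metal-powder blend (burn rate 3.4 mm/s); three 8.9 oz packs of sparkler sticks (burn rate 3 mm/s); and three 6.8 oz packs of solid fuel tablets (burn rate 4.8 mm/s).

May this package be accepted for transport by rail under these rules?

Yes

The metal-powder blend has burn rate 3.4 mm/s, which is > 2 mm/s, so it is Category FS (Flammable Solid).
With burn rate 3 mm/s (> 2 mm/s), the sparkler sticks fall in Category FS.
Burn rate 4.8 mm/s meets the Category FS criterion (Flammable Solid), so the solid fuel tablets are Category FS.
Category FS net quantity: (two 13.9 oz packs = 789.52 g) + (three 8.9 oz packs = 758.28 g) + (three 6.8 oz packs = 579.36 g) = 2127.16 g.
That is within the Category FS rail limit of 2.5 kg.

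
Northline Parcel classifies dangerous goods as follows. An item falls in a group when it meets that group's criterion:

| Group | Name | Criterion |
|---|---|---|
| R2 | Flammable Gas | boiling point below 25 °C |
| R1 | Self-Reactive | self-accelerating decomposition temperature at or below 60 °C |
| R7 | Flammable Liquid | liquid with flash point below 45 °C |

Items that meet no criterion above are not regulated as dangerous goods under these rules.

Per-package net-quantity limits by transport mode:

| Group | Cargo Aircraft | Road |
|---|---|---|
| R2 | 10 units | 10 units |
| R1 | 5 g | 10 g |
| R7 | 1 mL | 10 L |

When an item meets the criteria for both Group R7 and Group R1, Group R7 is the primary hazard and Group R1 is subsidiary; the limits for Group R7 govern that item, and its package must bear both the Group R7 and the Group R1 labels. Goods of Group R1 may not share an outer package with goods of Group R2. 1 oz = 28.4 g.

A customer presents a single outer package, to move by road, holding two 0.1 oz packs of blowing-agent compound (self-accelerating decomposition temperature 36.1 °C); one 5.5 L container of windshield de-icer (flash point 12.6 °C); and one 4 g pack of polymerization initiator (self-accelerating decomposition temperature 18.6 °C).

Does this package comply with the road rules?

The blowing-agent compound has self-accelerating decomposition temperature 36.1 °C, which is ≤ 60 °C, so it is Group R1 (Self-Reactive).
With flash point 12.6 °C (< 45 °C), the windshield de-icer falls in Group R7.
With self-accelerating decomposition temperature 18.6 °C (≤ 60 °C), the polymerization initiator falls in Group R1.
Group R1 net quantity: (two 0.1 oz packs = 5.68 g) + 4 g = 9.68 g.
9.68 g ≤ 10 g (road limit, Group R1) — within limit.
Group R7 quantity: 5.5 L.
5.5 L is within the road limit of 10 L for Group R7.
The segregation rule (Group R1 with Group R2) does not apply to Group R1 with Group R7.
Every hazard group is within its road limit and no segregation rule is violated.

Yes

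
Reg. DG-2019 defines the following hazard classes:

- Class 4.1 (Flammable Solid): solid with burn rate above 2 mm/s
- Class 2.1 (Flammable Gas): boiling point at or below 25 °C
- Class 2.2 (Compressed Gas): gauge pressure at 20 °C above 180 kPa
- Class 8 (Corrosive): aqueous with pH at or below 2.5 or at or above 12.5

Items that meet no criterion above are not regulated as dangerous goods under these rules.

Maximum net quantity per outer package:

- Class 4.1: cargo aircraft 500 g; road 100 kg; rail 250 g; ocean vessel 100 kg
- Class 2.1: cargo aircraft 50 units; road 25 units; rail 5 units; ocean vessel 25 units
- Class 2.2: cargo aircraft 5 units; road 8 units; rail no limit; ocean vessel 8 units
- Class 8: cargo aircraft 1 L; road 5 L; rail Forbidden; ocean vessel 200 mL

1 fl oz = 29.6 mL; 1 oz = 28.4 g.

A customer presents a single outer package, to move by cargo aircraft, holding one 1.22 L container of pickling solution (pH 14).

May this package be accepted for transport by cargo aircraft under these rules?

No

pH 14 meets the Class 8 criterion (Corrosive), so the pickling solution is Class 8.
Class 8 quantity: 1.22 L.
That exceeds the Class 8 cargo aircraft limit of 1 L.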